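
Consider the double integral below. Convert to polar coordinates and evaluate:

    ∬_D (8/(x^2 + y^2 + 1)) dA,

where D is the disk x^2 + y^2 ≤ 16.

The region D is 0 ≤ r ≤ 4, 0 ≤ θ ≤ 2π in polar coordinates, where x = r cos(θ), y = r sin(θ), and dA = r dr dθ.

Under the substitution, the integrand becomes 8/(r^2 + 1), so

    ∬_D (8/(x^2 + y^2 + 1)) dA = ∫_{0}^{2π} ∫_{0}^{4} (8/(r^2 + 1)) · r dr dθ.

Inner integral (in r): ∫_{0}^{4} (8/(r^2 + 1)) · r dr = log(83521).

Outer integral (in θ): ∫_{0}^{2π} (log(83521)) dθ = 8π log(17).

Therefore ∬_D (8/(x^2 + y^2 + 1)) dA = 8π log(17).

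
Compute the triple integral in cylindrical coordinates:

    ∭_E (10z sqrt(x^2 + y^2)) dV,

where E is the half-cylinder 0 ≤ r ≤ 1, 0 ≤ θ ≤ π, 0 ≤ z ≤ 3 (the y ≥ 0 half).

In cylindrical coordinates, x = r cos(θ), y = r sin(θ), z = z, and dV = r dr dθ dz.

The integrand becomes 10r z, so

    ∭_E (10z sqrt(x^2 + y^2)) dV = ∫_{0}^{π} ∫_{0}^{1} ∫_{0}^{3} (10r z) · r dz dr dθ.

Inner (z): 45r^2.
Middle (r from 0 to 1): 15.
Outer (θ): 15π.

Therefore the triple integral equals 15π.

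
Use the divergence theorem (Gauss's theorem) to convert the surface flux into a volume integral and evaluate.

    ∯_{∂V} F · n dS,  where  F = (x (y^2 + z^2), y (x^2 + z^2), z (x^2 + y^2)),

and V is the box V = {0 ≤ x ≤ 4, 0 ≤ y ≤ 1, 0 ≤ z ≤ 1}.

By the divergence theorem,

    ∯_{∂V} F · n dS = ∭_V (∇ · F) dV.

Compute the divergence:
    ∇ · F = ∂F_x/∂x + ∂F_y/∂y + ∂F_z/∂z = y^2 + z^2 + x^2 + z^2 + x^2 + y^2 = 2x^2 + 2y^2 + 2z^2.

V is a rectangular box, so dV = dx dy dz with 0 ≤ x ≤ 4, 0 ≤ y ≤ 1, 0 ≤ z ≤ 1.

Integrate (2x^2 + 2y^2 + 2z^2) over V as an iterated integral:

    ∭_V (∇·F) dV = ∫_0^{4} ∫_0^{1} ∫_0^{1} (2x^2 + 2y^2 + 2z^2) dz dy dx.

Inner (z from 0 to 1): 2x^2 + 2y^2 + 2/3.
Middle (y from 0 to 1): 2x^2 + 4/3.
Outer (x from 0 to 4): 48.

Therefore ∯_{∂V} F · n dS = 48.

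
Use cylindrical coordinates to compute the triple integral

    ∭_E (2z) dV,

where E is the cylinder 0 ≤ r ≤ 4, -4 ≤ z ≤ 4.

In cylindrical coordinates, x = r cos(θ), y = r sin(θ), z = z, and dV = r dr dθ dz.

The integrand becomes 2z, so

    ∭_E (2z) dV = ∫_{0}^{2π} ∫_{0}^{4} ∫_{-4}^{4} (2z) · r dz dr dθ.

Inner (z): 0.
Middle (r from 0 to 4): 0.
Outer (θ): 0.

Therefore the triple integral equals 0.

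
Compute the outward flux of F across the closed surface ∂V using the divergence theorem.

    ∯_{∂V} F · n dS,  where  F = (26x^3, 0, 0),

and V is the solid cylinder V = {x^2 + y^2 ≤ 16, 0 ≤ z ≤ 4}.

By the divergence theorem,

    ∯_{∂V} F · n dS = ∭_V (∇ · F) dV.

Compute the divergence:
    ∇ · F = ∂F_x/∂x + ∂F_y/∂y + ∂F_z/∂z = 78x^2 + 0 + 0 = 78x^2.

In cylindrical coordinates, x = r cos(θ), y = r sin(θ), z = z, dV = r dr dθ dz, with 0 ≤ r ≤ 4, 0 ≤ θ ≤ 2π, 0 ≤ z ≤ 4.

The integrand, after substitution and multiplying by the volume element, becomes (78r^2cos(θ)^2) · r, so

    ∭_V (∇·F) dV = ∫_0^{2π} ∫_0^{4} ∫_0^{4} (78r^2cos(θ)^2) · r dz dr dθ.

Inner (z from 0 to 4): 312r^3cos(θ)^2.
Middle (r from 0 to 4): 19968cos(θ)^2.
Outer (θ from 0 to 2π): 19968π.

Therefore ∯_{∂V} F · n dS = 19968π.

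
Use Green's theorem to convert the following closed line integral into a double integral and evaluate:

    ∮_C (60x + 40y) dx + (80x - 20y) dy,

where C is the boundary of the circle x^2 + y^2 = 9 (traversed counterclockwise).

Green's theorem converts the closed line integral into a double integral over the enclosed region D:

    ∮_C P dx + Q dy = ∬_D (∂Q/∂x - ∂P/∂y) dA.

Here P = 60x + 40y, Q = 80x - 20y, so

    ∂Q/∂x = 80,    ∂P/∂y = 40,
    ∂Q/∂x - ∂P/∂y = 40.

D is the region x^2 + y^2 ≤ 9. Evaluating the double integral:

In polar coordinates (x = r cos θ, y = r sin θ, dA = r dr dθ) the integrand becomes 40, so

    ∬_D (40) dA = ∫_0^{2π} ∫_0^{3} (40) · r dr dθ.

Inner (r from 0 to 3): 180.
Outer (θ from 0 to 2π): 360π.

Therefore ∮_C P dx + Q dy = 360π.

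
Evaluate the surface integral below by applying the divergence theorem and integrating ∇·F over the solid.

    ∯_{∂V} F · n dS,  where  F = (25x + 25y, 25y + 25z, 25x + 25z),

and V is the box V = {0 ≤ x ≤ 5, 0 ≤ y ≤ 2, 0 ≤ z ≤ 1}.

By the divergence theorem,

    ∯_{∂V} F · n dS = ∭_V (∇ · F) dV.

Compute the divergence:
    ∇ · F = ∂F_x/∂x + ∂F_y/∂y + ∂F_z/∂z = 25 + 25 + 25 = 75.

V is a rectangular box, so dV = dx dy dz with 0 ≤ x ≤ 5, 0 ≤ y ≤ 2, 0 ≤ z ≤ 1.

Integrate (75) over V as an iterated integral:

    ∭_V (∇·F) dV = ∫_0^{5} ∫_0^{2} ∫_0^{1} (75) dz dy dx.

Inner (z from 0 to 1): 75.
Middle (y from 0 to 2): 150.
Outer (x from 0 to 5): 750.

Therefore ∯_{∂V} F · n dS = 750.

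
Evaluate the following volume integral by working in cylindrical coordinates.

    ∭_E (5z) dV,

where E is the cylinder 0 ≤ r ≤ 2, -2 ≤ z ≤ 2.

In cylindrical coordinates, x = r cos(θ), y = r sin(θ), z = z, and dV = r dr dθ dz.

The integrand becomes 5z, so

    ∭_E (5z) dV = ∫_{0}^{2π} ∫_{0}^{2} ∫_{-2}^{2} (5z) · r dz dr dθ.

Inner (z): 0.
Middle (r from 0 to 2): 0.
Outer (θ): 0.

Therefore the triple integral equals 0.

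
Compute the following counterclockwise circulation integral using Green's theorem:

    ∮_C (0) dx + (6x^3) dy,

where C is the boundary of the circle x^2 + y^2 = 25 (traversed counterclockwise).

Green's theorem converts the closed line integral into a double integral over the enclosed region D:

    ∮_C P dx + Q dy = ∬_D (∂Q/∂x - ∂P/∂y) dA.

Here P = 0, Q = 6x^3, so

    ∂Q/∂x = 18x^2,    ∂P/∂y = 0,
    ∂Q/∂x - ∂P/∂y = 18x^2.

D is the region x^2 + y^2 ≤ 25. Evaluating the double integral:

In polar coordinates (x = r cos θ, y = r sin θ, dA = r dr dθ) the integrand becomes 18r^2cos(θ)^2, so

    ∬_D (18x^2) dA = ∫_0^{2π} ∫_0^{5} (18r^2cos(θ)^2) · r dr dθ.

Inner (r from 0 to 5): 5625cos(θ)^2/2.
Outer (θ from 0 to 2π): 5625π/2.

Therefore ∮_C P dx + Q dy = 5625π/2.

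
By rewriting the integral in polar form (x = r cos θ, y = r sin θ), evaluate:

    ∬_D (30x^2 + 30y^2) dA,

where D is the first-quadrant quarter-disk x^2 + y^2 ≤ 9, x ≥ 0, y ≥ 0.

The region D is 0 ≤ r ≤ 3, 0 ≤ θ ≤ π/2 in polar coordinates, where x = r cos(θ), y = r sin(θ), and dA = r dr dθ.

Under the substitution, the integrand becomes 30r^2, so

    ∬_D (30x^2 + 30y^2) dA = ∫_{0}^{π/2} ∫_{0}^{3} (30r^2) · r dr dθ.

Inner integral (in r): ∫_{0}^{3} (30r^2) · r dr = 1215/2.

Outer integral (in θ): ∫_{0}^{π/2} (1215/2) dθ = 1215π/4.

Therefore ∬_D (30x^2 + 30y^2) dA = 1215π/4.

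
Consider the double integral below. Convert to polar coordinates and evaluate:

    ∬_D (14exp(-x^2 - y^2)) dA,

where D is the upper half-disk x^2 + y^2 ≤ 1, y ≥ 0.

The region D is 0 ≤ r ≤ 1, 0 ≤ θ ≤ π in polar coordinates, where x = r cos(θ), y = r sin(θ), and dA = r dr dθ.

Under the substitution, the integrand becomes 14exp(-r^2), so

    ∬_D (14exp(-x^2 - y^2)) dA = ∫_{0}^{π} ∫_{0}^{1} (14exp(-r^2)) · r dr dθ.

Inner integral (in r): ∫_{0}^{1} (14exp(-r^2)) · r dr = 7 - 7exp(-1).

Outer integral (in θ): ∫_{0}^{π} (7 - 7exp(-1)) dθ = -7π exp(-1) + 7π.

Therefore ∬_D (14exp(-x^2 - y^2)) dA = -7π exp(-1) + 7π.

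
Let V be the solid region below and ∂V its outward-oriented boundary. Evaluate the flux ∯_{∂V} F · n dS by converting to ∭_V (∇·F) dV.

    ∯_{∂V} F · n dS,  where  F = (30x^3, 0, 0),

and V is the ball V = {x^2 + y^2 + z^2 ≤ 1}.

By the divergence theorem,

    ∯_{∂V} F · n dS = ∭_V (∇ · F) dV.

Compute the divergence:
    ∇ · F = ∂F_x/∂x + ∂F_y/∂y + ∂F_z/∂z = 90x^2 + 0 + 0 = 90x^2.

In spherical coordinates, x = ρ sin(φ) cos(θ), y = ρ sin(φ) sin(θ), z = ρ cos(φ), dV = ρ^2 sin(φ) dρ dφ dθ, with 0 ≤ ρ ≤ 1, 0 ≤ φ ≤ π, 0 ≤ θ ≤ 2π.

The integrand, after substitution and multiplying by the volume element, becomes (90ρ^2sin(φ)^2cos(θ)^2) · ρ^2 sin(φ), so

    ∭_V (∇·F) dV = ∫_0^{2π} ∫_0^{π} ∫_0^{1} (90ρ^2sin(φ)^2cos(θ)^2) · ρ^2 sin(φ) dρ dφ dθ.

Inner (ρ from 0 to 1): 18sin(φ)^3cos(θ)^2.
Middle (φ from 0 to π): 24cos(θ)^2.
Outer (θ from 0 to 2π): 24π.

Therefore ∯_{∂V} F · n dS = 24π.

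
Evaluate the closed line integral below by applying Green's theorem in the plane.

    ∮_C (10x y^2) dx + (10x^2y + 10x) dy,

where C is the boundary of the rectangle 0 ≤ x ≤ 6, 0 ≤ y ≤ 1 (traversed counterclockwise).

Green's theorem converts the closed line integral into a double integral over the enclosed region D:

    ∮_C P dx + Q dy = ∬_D (∂Q/∂x - ∂P/∂y) dA.

Here P = 10x y^2, Q = 10x^2y + 10x, so

    ∂Q/∂x = 20x y + 10,    ∂P/∂y = 20x y,
    ∂Q/∂x - ∂P/∂y = 10.

D is the region 0 ≤ x ≤ 6, 0 ≤ y ≤ 1. Evaluating the double integral:

    ∬_D (10) dA = ∫_0^{6} ∫_0^{1} (10) dy dx.

Inner (y from 0 to 1): 10.
Outer (x from 0 to 6): 60.

Therefore ∮_C P dx + Q dy = 60.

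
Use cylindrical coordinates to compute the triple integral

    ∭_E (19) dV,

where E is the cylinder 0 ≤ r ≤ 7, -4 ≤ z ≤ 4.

In cylindrical coordinates, x = r cos(θ), y = r sin(θ), z = z, and dV = r dr dθ dz.

The integrand becomes 19, so

    ∭_E (19) dV = ∫_{0}^{2π} ∫_{0}^{7} ∫_{-4}^{4} (19) · r dz dr dθ.

Inner (z): 152r.
Middle (r from 0 to 7): 3724.
Outer (θ): 7448π.

Therefore the triple integral equals 7448π.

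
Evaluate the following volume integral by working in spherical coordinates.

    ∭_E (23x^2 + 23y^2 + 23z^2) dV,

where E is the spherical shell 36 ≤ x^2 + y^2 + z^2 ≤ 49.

In spherical coordinates, x = ρ sin(φ) cos(θ), y = ρ sin(φ) sin(θ), z = ρ cos(φ), and dV = ρ^2 sin(φ) dρ dφ dθ.

The integrand becomes 23ρ^2, so

    ∭_E (23x^2 + 23y^2 + 23z^2) dV = ∫_{0}^{2π} ∫_{0}^{π} ∫_{6}^{7} (23ρ^2) · ρ^2 sin(φ) dρ dφ dθ.

Inner (ρ): 207713sin(φ)/5.
Middle (φ): 415426/5.
Outer (θ): 830852π/5.

Therefore the triple integral equals 830852π/5.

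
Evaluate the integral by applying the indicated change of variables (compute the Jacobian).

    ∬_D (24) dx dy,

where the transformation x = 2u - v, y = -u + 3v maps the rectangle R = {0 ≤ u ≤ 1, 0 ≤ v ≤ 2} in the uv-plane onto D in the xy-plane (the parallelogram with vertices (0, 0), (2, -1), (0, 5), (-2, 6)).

Compute the Jacobian determinant of (x, y) with respect to (u, v):

    ∂(x,y)/∂(u,v) = | 2  -1 | = (2)(3) - (-1)(-1) = 5.
                   | -1  3 |

Its absolute value is |J| = 5 (the area scaling factor).

Substituting x = 2u - v, y = -u + 3v into the integrand,

    24 → 24,

so the integral becomes

    ∬_R (24) · |J| du dv = ∫_0^1 ∫_0^2 (120) dv du.

Inner (v): 240.
Outer (u): 240.

Therefore ∬_D (24) dx dy = 240.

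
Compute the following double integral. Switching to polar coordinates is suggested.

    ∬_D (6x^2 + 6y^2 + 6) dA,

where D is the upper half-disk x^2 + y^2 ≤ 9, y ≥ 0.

The region D is 0 ≤ r ≤ 3, 0 ≤ θ ≤ π in polar coordinates, where x = r cos(θ), y = r sin(θ), and dA = r dr dθ.

Under the substitution, the integrand becomes 6r^2 + 6, so

    ∬_D (6x^2 + 6y^2 + 6) dA = ∫_{0}^{π} ∫_{0}^{3} (6r^2 + 6) · r dr dθ.

Inner integral (in r): ∫_{0}^{3} (6r^2 + 6) · r dr = 297/2.

Outer integral (in θ): ∫_{0}^{π} (297/2) dθ = 297π/2.

Therefore ∬_D (6x^2 + 6y^2 + 6) dA = 297π/2.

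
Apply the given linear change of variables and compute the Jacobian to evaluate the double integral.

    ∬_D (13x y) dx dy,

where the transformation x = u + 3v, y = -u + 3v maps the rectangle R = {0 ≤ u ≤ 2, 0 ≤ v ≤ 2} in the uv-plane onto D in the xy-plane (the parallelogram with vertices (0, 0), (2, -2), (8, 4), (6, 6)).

Compute the Jacobian determinant of (x, y) with respect to (u, v):

    ∂(x,y)/∂(u,v) = | 1  3 | = (1)(3) - (3)(-1) = 6.
                   | -1  3 |

Its absolute value is |J| = 6 (the area scaling factor).

Substituting x = u + 3v, y = -u + 3v into the integrand,

    13x y → -13u^2 + 117v^2,

so the integral becomes

    ∬_R (-13u^2 + 117v^2) · |J| du dv = ∫_0^2 ∫_0^2 (-78u^2 + 702v^2) dv du.

Inner (v): 1872 - 156u^2.
Outer (u): 3328.

Therefore ∬_D (13x y) dx dy = 3328.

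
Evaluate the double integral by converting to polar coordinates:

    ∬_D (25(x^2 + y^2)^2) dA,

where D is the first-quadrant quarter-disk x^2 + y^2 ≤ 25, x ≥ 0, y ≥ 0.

The region D is 0 ≤ r ≤ 5, 0 ≤ θ ≤ π/2 in polar coordinates, where x = r cos(θ), y = r sin(θ), and dA = r dr dθ.

Under the substitution, the integrand becomes 25r^4, so

    ∬_D (25(x^2 + y^2)^2) dA = ∫_{0}^{π/2} ∫_{0}^{5} (25r^4) · r dr dθ.

Inner integral (in r): ∫_{0}^{5} (25r^4) · r dr = 390625/6.

Outer integral (in θ): ∫_{0}^{π/2} (390625/6) dθ = 390625π/12.

Therefore ∬_D (25(x^2 + y^2)^2) dA = 390625π/12.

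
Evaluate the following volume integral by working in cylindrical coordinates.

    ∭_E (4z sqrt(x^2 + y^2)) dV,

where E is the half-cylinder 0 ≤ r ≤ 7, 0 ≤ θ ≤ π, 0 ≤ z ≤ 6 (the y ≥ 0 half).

In cylindrical coordinates, x = r cos(θ), y = r sin(θ), z = z, and dV = r dr dθ dz.

The integrand becomes 4r z, so

    ∭_E (4z sqrt(x^2 + y^2)) dV = ∫_{0}^{π} ∫_{0}^{7} ∫_{0}^{6} (4r z) · r dz dr dθ.

Inner (z): 72r^2.
Middle (r from 0 to 7): 8232.
Outer (θ): 8232π.

Therefore the triple integral equals 8232π.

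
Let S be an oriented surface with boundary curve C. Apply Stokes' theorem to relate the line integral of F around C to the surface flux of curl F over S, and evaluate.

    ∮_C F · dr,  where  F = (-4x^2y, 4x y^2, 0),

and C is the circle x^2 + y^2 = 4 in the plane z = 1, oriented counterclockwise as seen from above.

Let S be the flat disk x^2 + y^2 ≤ 4 in the plane z = 1, with upward unit normal n̂ = ẑ. By Stokes' theorem,

    ∮_C F · dr = ∬_S (∇ × F) · n̂ dS = ∬_D (curl F)_z dA,

where D is the disk x^2 + y^2 ≤ 4.

Compute the curl of F = (-4x^2y, 4x y^2, 0):
    (∇ × F)_x = ∂F_z/∂y - ∂F_y/∂z = 0,
    (∇ × F)_y = ∂F_x/∂z - ∂F_z/∂x = 0,
    (∇ × F)_z = ∂F_y/∂x - ∂F_x/∂y = 4x^2 + 4y^2.

On z = 1, (curl F)_z = 4x^2 + 4y^2.

Convert to polar (x = r cos θ, y = r sin θ, dA = r dr dθ); the integrand becomes 4r^2, so

    ∬_D (curl F)_z dA = ∫_0^{2π} ∫_0^{2} (4r^2) · r dr dθ.

Inner (r from 0 to 2): 16.
Outer (θ from 0 to 2π): 32π.

Therefore ∮_C F · dr = 32π.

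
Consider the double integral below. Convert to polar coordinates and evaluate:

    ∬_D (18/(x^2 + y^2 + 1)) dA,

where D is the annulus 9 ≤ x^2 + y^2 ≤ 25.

The region D is 3 ≤ r ≤ 5, 0 ≤ θ ≤ 2π in polar coordinates, where x = r cos(θ), y = r sin(θ), and dA = r dr dθ.

Under the substitution, the integrand becomes 18/(r^2 + 1), so

    ∬_D (18/(x^2 + y^2 + 1)) dA = ∫_{0}^{2π} ∫_{3}^{5} (18/(r^2 + 1)) · r dr dθ.

Inner integral (in r): ∫_{3}^{5} (18/(r^2 + 1)) · r dr = log(10604499373/1953125).

Outer integral (in θ): ∫_{0}^{2π} (log(10604499373/1953125)) dθ = log((10604499373/1953125)^(2π)).

Therefore ∬_D (18/(x^2 + y^2 + 1)) dA = log((10604499373/1953125)^(2π)).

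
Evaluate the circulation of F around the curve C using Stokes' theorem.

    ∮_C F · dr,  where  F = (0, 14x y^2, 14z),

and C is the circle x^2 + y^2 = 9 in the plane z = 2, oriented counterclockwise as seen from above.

Let S be the flat disk x^2 + y^2 ≤ 9 in the plane z = 2, with upward unit normal n̂ = ẑ. By Stokes' theorem,

    ∮_C F · dr = ∬_S (∇ × F) · n̂ dS = ∬_D (curl F)_z dA,

where D is the disk x^2 + y^2 ≤ 9.

Compute the curl of F = (0, 14x y^2, 14z):
    (∇ × F)_x = ∂F_z/∂y - ∂F_y/∂z = 0,
    (∇ × F)_y = ∂F_x/∂z - ∂F_z/∂x = 0,
    (∇ × F)_z = ∂F_y/∂x - ∂F_x/∂y = 14y^2.

On z = 2, (curl F)_z = 14y^2.

Convert to polar (x = r cos θ, y = r sin θ, dA = r dr dθ); the integrand becomes 14r^2sin(θ)^2, so

    ∬_D (curl F)_z dA = ∫_0^{2π} ∫_0^{3} (14r^2sin(θ)^2) · r dr dθ.

Inner (r from 0 to 3): 567sin(θ)^2/2.
Outer (θ from 0 to 2π): 567π/2.

Therefore ∮_C F · dr = 567π/2.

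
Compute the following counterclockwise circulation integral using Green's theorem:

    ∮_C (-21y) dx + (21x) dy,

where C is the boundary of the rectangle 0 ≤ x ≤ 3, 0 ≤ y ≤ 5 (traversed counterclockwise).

Green's theorem converts the closed line integral into a double integral over the enclosed region D:

    ∮_C P dx + Q dy = ∬_D (∂Q/∂x - ∂P/∂y) dA.

Here P = -21y, Q = 21x, so

    ∂Q/∂x = 21,    ∂P/∂y = -21,
    ∂Q/∂x - ∂P/∂y = 42.

D is the region 0 ≤ x ≤ 3, 0 ≤ y ≤ 5. Evaluating the double integral:

    ∬_D (42) dA = ∫_0^{3} ∫_0^{5} (42) dy dx.

Inner (y from 0 to 5): 210.
Outer (x from 0 to 3): 630.

Therefore ∮_C P dx + Q dy = 630.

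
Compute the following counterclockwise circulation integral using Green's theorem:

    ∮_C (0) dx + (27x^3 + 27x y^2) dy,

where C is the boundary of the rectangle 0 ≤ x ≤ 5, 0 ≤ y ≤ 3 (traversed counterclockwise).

Green's theorem converts the closed line integral into a double integral over the enclosed region D:

    ∮_C P dx + Q dy = ∬_D (∂Q/∂x - ∂P/∂y) dA.

Here P = 0, Q = 27x^3 + 27x y^2, so

    ∂Q/∂x = 81x^2 + 27y^2,    ∂P/∂y = 0,
    ∂Q/∂x - ∂P/∂y = 81x^2 + 27y^2.

D is the region 0 ≤ x ≤ 5, 0 ≤ y ≤ 3. Evaluating the double integral:

    ∬_D (81x^2 + 27y^2) dA = ∫_0^{5} ∫_0^{3} (81x^2 + 27y^2) dy dx.

Inner (y from 0 to 3): 243x^2 + 243.
Outer (x from 0 to 5): 11340.

Therefore ∮_C P dx + Q dy = 11340.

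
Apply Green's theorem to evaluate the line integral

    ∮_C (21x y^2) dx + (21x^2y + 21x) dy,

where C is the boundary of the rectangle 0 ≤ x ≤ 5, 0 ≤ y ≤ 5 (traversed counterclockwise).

Green's theorem converts the closed line integral into a double integral over the enclosed region D:

    ∮_C P dx + Q dy = ∬_D (∂Q/∂x - ∂P/∂y) dA.

Here P = 21x y^2, Q = 21x^2y + 21x, so

    ∂Q/∂x = 42x y + 21,    ∂P/∂y = 42x y,
    ∂Q/∂x - ∂P/∂y = 21.

D is the region 0 ≤ x ≤ 5, 0 ≤ y ≤ 5. Evaluating the double integral:

    ∬_D (21) dA = ∫_0^{5} ∫_0^{5} (21) dy dx.

Inner (y from 0 to 5): 105.
Outer (x from 0 to 5): 525.

Therefore ∮_C P dx + Q dy = 525.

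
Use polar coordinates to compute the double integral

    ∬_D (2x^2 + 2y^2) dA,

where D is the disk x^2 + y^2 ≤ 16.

The region D is 0 ≤ r ≤ 4, 0 ≤ θ ≤ 2π in polar coordinates, where x = r cos(θ), y = r sin(θ), and dA = r dr dθ.

Under the substitution, the integrand becomes 2r^2, so

    ∬_D (2x^2 + 2y^2) dA = ∫_{0}^{2π} ∫_{0}^{4} (2r^2) · r dr dθ.

Inner integral (in r): ∫_{0}^{4} (2r^2) · r dr = 128.

Outer integral (in θ): ∫_{0}^{2π} (128) dθ = 256π.

Therefore ∬_D (2x^2 + 2y^2) dA = 256π.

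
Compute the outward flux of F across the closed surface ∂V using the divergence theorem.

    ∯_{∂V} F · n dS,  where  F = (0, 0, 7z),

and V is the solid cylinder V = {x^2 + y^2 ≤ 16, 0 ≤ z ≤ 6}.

By the divergence theorem,

    ∯_{∂V} F · n dS = ∭_V (∇ · F) dV.

Compute the divergence:
    ∇ · F = ∂F_x/∂x + ∂F_y/∂y + ∂F_z/∂z = 0 + 0 + 7 = 7.

In cylindrical coordinates, x = r cos(θ), y = r sin(θ), z = z, dV = r dr dθ dz, with 0 ≤ r ≤ 4, 0 ≤ θ ≤ 2π, 0 ≤ z ≤ 6.

The integrand, after substitution and multiplying by the volume element, becomes (7) · r, so

    ∭_V (∇·F) dV = ∫_0^{2π} ∫_0^{4} ∫_0^{6} (7) · r dz dr dθ.

Inner (z from 0 to 6): 42r.
Middle (r from 0 to 4): 336.
Outer (θ from 0 to 2π): 672π.

Therefore ∯_{∂V} F · n dS = 672π.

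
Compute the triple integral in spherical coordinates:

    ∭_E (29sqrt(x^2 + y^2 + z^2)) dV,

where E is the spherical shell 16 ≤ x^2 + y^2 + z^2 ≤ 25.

In spherical coordinates, x = ρ sin(φ) cos(θ), y = ρ sin(φ) sin(θ), z = ρ cos(φ), and dV = ρ^2 sin(φ) dρ dφ dθ.

The integrand becomes 29ρ, so

    ∭_E (29sqrt(x^2 + y^2 + z^2)) dV = ∫_{0}^{2π} ∫_{0}^{π} ∫_{4}^{5} (29ρ) · ρ^2 sin(φ) dρ dφ dθ.

Inner (ρ): 10701sin(φ)/4.
Middle (φ): 10701/2.
Outer (θ): 10701π.

Therefore the triple integral equals 10701π.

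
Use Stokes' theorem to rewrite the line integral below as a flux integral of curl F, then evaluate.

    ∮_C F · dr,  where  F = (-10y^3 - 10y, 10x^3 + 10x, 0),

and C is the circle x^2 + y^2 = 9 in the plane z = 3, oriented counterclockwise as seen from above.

Let S be the flat disk x^2 + y^2 ≤ 9 in the plane z = 3, with upward unit normal n̂ = ẑ. By Stokes' theorem,

    ∮_C F · dr = ∬_S (∇ × F) · n̂ dS = ∬_D (curl F)_z dA,

where D is the disk x^2 + y^2 ≤ 9.

Compute the curl of F = (-10y^3 - 10y, 10x^3 + 10x, 0):
    (∇ × F)_x = ∂F_z/∂y - ∂F_y/∂z = 0,
    (∇ × F)_y = ∂F_x/∂z - ∂F_z/∂x = 0,
    (∇ × F)_z = ∂F_y/∂x - ∂F_x/∂y = 30x^2 + 30y^2 + 20.

On z = 3, (curl F)_z = 30x^2 + 30y^2 + 20.

Convert to polar (x = r cos θ, y = r sin θ, dA = r dr dθ); the integrand becomes 30r^2 + 20, so

    ∬_D (curl F)_z dA = ∫_0^{2π} ∫_0^{3} (30r^2 + 20) · r dr dθ.

Inner (r from 0 to 3): 1395/2.
Outer (θ from 0 to 2π): 1395π.

Therefore ∮_C F · dr = 1395π.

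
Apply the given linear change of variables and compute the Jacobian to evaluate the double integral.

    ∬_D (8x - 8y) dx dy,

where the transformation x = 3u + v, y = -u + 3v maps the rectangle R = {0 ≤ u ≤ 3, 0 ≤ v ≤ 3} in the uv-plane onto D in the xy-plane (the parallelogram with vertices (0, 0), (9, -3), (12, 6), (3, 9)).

Compute the Jacobian determinant of (x, y) with respect to (u, v):

    ∂(x,y)/∂(u,v) = | 3  1 | = (3)(3) - (1)(-1) = 10.
                   | -1  3 |

Its absolute value is |J| = 10 (the area scaling factor).

Substituting x = 3u + v, y = -u + 3v into the integrand,

    8x - 8y → 32u - 16v,

so the integral becomes

    ∬_R (32u - 16v) · |J| du dv = ∫_0^3 ∫_0^3 (320u - 160v) dv du.

Inner (v): 960u - 720.
Outer (u): 2160.

Therefore ∬_D (8x - 8y) dx dy = 2160.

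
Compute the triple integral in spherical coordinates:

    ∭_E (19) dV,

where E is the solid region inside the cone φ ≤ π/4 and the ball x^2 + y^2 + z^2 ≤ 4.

In spherical coordinates, x = ρ sin(φ) cos(θ), y = ρ sin(φ) sin(θ), z = ρ cos(φ), and dV = ρ^2 sin(φ) dρ dφ dθ.

The integrand becomes 19, so

    ∭_E (19) dV = ∫_{0}^{2π} ∫_{0}^{π/4} ∫_{0}^{2} (19) · ρ^2 sin(φ) dρ dφ dθ.

Inner (ρ): 152sin(φ)/3.
Middle (φ): 152/3 - 76sqrt(2)/3.
Outer (θ): 152π (2 - sqrt(2))/3.

Therefore the triple integral equals 152π (2 - sqrt(2))/3.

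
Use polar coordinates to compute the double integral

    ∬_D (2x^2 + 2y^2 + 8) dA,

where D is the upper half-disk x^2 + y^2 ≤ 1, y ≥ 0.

The region D is 0 ≤ r ≤ 1, 0 ≤ θ ≤ π in polar coordinates, where x = r cos(θ), y = r sin(θ), and dA = r dr dθ.

Under the substitution, the integrand becomes 2r^2 + 8, so

    ∬_D (2x^2 + 2y^2 + 8) dA = ∫_{0}^{π} ∫_{0}^{1} (2r^2 + 8) · r dr dθ.

Inner integral (in r): ∫_{0}^{1} (2r^2 + 8) · r dr = 9/2.

Outer integral (in θ): ∫_{0}^{π} (9/2) dθ = 9π/2.

Therefore ∬_D (2x^2 + 2y^2 + 8) dA = 9π/2.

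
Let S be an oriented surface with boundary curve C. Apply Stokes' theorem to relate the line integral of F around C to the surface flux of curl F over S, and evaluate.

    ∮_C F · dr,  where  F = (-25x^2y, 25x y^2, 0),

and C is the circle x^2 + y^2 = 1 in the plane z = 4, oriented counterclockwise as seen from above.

Let S be the flat disk x^2 + y^2 ≤ 1 in the plane z = 4, with upward unit normal n̂ = ẑ. By Stokes' theorem,

    ∮_C F · dr = ∬_S (∇ × F) · n̂ dS = ∬_D (curl F)_z dA,

where D is the disk x^2 + y^2 ≤ 1.

Compute the curl of F = (-25x^2y, 25x y^2, 0):
    (∇ × F)_x = ∂F_z/∂y - ∂F_y/∂z = 0,
    (∇ × F)_y = ∂F_x/∂z - ∂F_z/∂x = 0,
    (∇ × F)_z = ∂F_y/∂x - ∂F_x/∂y = 25x^2 + 25y^2.

On z = 4, (curl F)_z = 25x^2 + 25y^2.

Convert to polar (x = r cos θ, y = r sin θ, dA = r dr dθ); the integrand becomes 25r^2, so

    ∬_D (curl F)_z dA = ∫_0^{2π} ∫_0^{1} (25r^2) · r dr dθ.

Inner (r from 0 to 1): 25/4.
Outer (θ from 0 to 2π): 25π/2.

Therefore ∮_C F · dr = 25π/2.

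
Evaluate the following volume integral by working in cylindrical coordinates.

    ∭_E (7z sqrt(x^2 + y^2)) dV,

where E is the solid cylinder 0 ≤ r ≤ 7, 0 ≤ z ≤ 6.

In cylindrical coordinates, x = r cos(θ), y = r sin(θ), z = z, and dV = r dr dθ dz.

The integrand becomes 7r z, so

    ∭_E (7z sqrt(x^2 + y^2)) dV = ∫_{0}^{2π} ∫_{0}^{7} ∫_{0}^{6} (7r z) · r dz dr dθ.

Inner (z): 126r^2.
Middle (r from 0 to 7): 14406.
Outer (θ): 28812π.

Therefore the triple integral equals 28812π.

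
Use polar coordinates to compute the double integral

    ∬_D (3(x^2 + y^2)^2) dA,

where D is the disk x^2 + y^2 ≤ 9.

The region D is 0 ≤ r ≤ 3, 0 ≤ θ ≤ 2π in polar coordinates, where x = r cos(θ), y = r sin(θ), and dA = r dr dθ.

Under the substitution, the integrand becomes 3r^4, so

    ∬_D (3(x^2 + y^2)^2) dA = ∫_{0}^{2π} ∫_{0}^{3} (3r^4) · r dr dθ.

Inner integral (in r): ∫_{0}^{3} (3r^4) · r dr = 729/2.

Outer integral (in θ): ∫_{0}^{2π} (729/2) dθ = 729π.

Therefore ∬_D (3(x^2 + y^2)^2) dA = 729π.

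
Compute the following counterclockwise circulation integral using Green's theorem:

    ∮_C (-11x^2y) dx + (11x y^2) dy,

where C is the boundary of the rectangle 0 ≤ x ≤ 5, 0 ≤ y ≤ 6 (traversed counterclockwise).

Green's theorem converts the closed line integral into a double integral over the enclosed region D:

    ∮_C P dx + Q dy = ∬_D (∂Q/∂x - ∂P/∂y) dA.

Here P = -11x^2y, Q = 11x y^2, so

    ∂Q/∂x = 11y^2,    ∂P/∂y = -11x^2,
    ∂Q/∂x - ∂P/∂y = 11x^2 + 11y^2.

D is the region 0 ≤ x ≤ 5, 0 ≤ y ≤ 6. Evaluating the double integral:

    ∬_D (11x^2 + 11y^2) dA = ∫_0^{5} ∫_0^{6} (11x^2 + 11y^2) dy dx.

Inner (y from 0 to 6): 66x^2 + 792.
Outer (x from 0 to 5): 6710.

Therefore ∮_C P dx + Q dy = 6710.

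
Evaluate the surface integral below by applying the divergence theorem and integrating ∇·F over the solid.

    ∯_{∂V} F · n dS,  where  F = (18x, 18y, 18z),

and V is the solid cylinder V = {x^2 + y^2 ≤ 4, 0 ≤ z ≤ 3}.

By the divergence theorem,

    ∯_{∂V} F · n dS = ∭_V (∇ · F) dV.

Compute the divergence:
    ∇ · F = ∂F_x/∂x + ∂F_y/∂y + ∂F_z/∂z = 18 + 18 + 18 = 54.

In cylindrical coordinates, x = r cos(θ), y = r sin(θ), z = z, dV = r dr dθ dz, with 0 ≤ r ≤ 2, 0 ≤ θ ≤ 2π, 0 ≤ z ≤ 3.

The integrand, after substitution and multiplying by the volume element, becomes (54) · r, so

    ∭_V (∇·F) dV = ∫_0^{2π} ∫_0^{2} ∫_0^{3} (54) · r dz dr dθ.

Inner (z from 0 to 3): 162r.
Middle (r from 0 to 2): 324.
Outer (θ from 0 to 2π): 648π.

Therefore ∯_{∂V} F · n dS = 648π.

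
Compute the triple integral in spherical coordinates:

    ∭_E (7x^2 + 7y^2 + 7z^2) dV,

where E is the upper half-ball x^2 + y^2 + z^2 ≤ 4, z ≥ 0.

In spherical coordinates, x = ρ sin(φ) cos(θ), y = ρ sin(φ) sin(θ), z = ρ cos(φ), and dV = ρ^2 sin(φ) dρ dφ dθ.

The integrand becomes 7ρ^2, so

    ∭_E (7x^2 + 7y^2 + 7z^2) dV = ∫_{0}^{2π} ∫_{0}^{π/2} ∫_{0}^{2} (7ρ^2) · ρ^2 sin(φ) dρ dφ dθ.

Inner (ρ): 224sin(φ)/5.
Middle (φ): 224/5.
Outer (θ): 448π/5.

Therefore the triple integral equals 448π/5.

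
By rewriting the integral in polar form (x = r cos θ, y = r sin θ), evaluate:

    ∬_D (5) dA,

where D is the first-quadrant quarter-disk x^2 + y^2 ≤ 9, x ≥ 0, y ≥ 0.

The region D is 0 ≤ r ≤ 3, 0 ≤ θ ≤ π/2 in polar coordinates, where x = r cos(θ), y = r sin(θ), and dA = r dr dθ.

Under the substitution, the integrand becomes 5, so

    ∬_D (5) dA = ∫_{0}^{π/2} ∫_{0}^{3} (5) · r dr dθ.

Inner integral (in r): ∫_{0}^{3} (5) · r dr = 45/2.

Outer integral (in θ): ∫_{0}^{π/2} (45/2) dθ = 45π/4.

Therefore ∬_D (5) dA = 45π/4.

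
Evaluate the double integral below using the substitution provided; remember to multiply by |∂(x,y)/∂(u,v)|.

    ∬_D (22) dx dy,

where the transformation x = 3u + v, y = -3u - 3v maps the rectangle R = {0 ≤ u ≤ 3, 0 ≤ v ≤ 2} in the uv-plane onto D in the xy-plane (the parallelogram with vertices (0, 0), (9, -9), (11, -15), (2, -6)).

Compute the Jacobian determinant of (x, y) with respect to (u, v):

    ∂(x,y)/∂(u,v) = | 3  1 | = (3)(-3) - (1)(-3) = -6.
                   | -3  -3 |

Its absolute value is |J| = 6 (the area scaling factor).

Substituting x = 3u + v, y = -3u - 3v into the integrand,

    22 → 22,

so the integral becomes

    ∬_R (22) · |J| du dv = ∫_0^3 ∫_0^2 (132) dv du.

Inner (v): 264.
Outer (u): 792.

Therefore ∬_D (22) dx dy = 792.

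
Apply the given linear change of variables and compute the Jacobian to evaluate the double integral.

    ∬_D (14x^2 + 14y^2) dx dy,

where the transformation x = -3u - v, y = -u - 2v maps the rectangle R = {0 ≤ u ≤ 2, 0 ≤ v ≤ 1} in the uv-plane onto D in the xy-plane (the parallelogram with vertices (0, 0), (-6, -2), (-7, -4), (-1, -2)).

Compute the Jacobian determinant of (x, y) with respect to (u, v):

    ∂(x,y)/∂(u,v) = | -3  -1 | = (-3)(-2) - (-1)(-1) = 5.
                   | -1  -2 |

Its absolute value is |J| = 5 (the area scaling factor).

Substituting x = -3u - v, y = -u - 2v into the integrand,

    14x^2 + 14y^2 → 140u^2 + 140u v + 70v^2,

so the integral becomes

    ∬_R (140u^2 + 140u v + 70v^2) · |J| du dv = ∫_0^2 ∫_0^1 (700u^2 + 700u v + 350v^2) dv du.

Inner (v): 700u^2 + 350u + 350/3.
Outer (u): 2800.

Therefore ∬_D (14x^2 + 14y^2) dx dy = 2800.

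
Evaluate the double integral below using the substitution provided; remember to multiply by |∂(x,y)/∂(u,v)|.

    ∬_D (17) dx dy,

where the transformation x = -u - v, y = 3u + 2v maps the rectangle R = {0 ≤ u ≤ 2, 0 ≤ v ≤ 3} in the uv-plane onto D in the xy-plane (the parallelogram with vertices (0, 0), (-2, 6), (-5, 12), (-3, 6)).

Compute the Jacobian determinant of (x, y) with respect to (u, v):

    ∂(x,y)/∂(u,v) = | -1  -1 | = (-1)(2) - (-1)(3) = 1.
                   | 3  2 |

Its absolute value is |J| = 1 (the area scaling factor).

Substituting x = -u - v, y = 3u + 2v into the integrand,

    17 → 17,

so the integral becomes

    ∬_R (17) · |J| du dv = ∫_0^2 ∫_0^3 (17) dv du.

Inner (v): 51.
Outer (u): 102.

Therefore ∬_D (17) dx dy = 102.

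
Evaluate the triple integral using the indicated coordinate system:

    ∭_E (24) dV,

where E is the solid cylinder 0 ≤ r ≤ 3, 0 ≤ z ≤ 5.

In cylindrical coordinates, x = r cos(θ), y = r sin(θ), z = z, and dV = r dr dθ dz.

The integrand becomes 24, so

    ∭_E (24) dV = ∫_{0}^{2π} ∫_{0}^{3} ∫_{0}^{5} (24) · r dz dr dθ.

Inner (z): 120r.
Middle (r from 0 to 3): 540.
Outer (θ): 1080π.

Therefore the triple integral equals 1080π.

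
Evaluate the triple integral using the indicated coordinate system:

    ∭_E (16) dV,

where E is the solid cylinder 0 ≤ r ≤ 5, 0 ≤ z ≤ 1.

In cylindrical coordinates, x = r cos(θ), y = r sin(θ), z = z, and dV = r dr dθ dz.

The integrand becomes 16, so

    ∭_E (16) dV = ∫_{0}^{2π} ∫_{0}^{5} ∫_{0}^{1} (16) · r dz dr dθ.

Inner (z): 16r.
Middle (r from 0 to 5): 200.
Outer (θ): 400π.

Therefore the triple integral equals 400π.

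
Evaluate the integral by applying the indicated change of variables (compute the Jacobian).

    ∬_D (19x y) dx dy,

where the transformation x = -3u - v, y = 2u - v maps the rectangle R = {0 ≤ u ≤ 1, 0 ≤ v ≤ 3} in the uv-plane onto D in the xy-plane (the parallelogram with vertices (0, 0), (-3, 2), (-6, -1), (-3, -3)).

Compute the Jacobian determinant of (x, y) with respect to (u, v):

    ∂(x,y)/∂(u,v) = | -3  -1 | = (-3)(-1) - (-1)(2) = 5.
                   | 2  -1 |

Its absolute value is |J| = 5 (the area scaling factor).

Substituting x = -3u - v, y = 2u - v into the integrand,

    19x y → -114u^2 + 19u v + 19v^2,

so the integral becomes

    ∬_R (-114u^2 + 19u v + 19v^2) · |J| du dv = ∫_0^1 ∫_0^3 (-570u^2 + 95u v + 95v^2) dv du.

Inner (v): -1710u^2 + 855u/2 + 855.
Outer (u): 1995/4.

Therefore ∬_D (19x y) dx dy = 1995/4.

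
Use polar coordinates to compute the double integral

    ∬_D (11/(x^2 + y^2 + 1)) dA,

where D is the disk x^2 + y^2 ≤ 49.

The region D is 0 ≤ r ≤ 7, 0 ≤ θ ≤ 2π in polar coordinates, where x = r cos(θ), y = r sin(θ), and dA = r dr dθ.

Under the substitution, the integrand becomes 11/(r^2 + 1), so

    ∬_D (11/(x^2 + y^2 + 1)) dA = ∫_{0}^{2π} ∫_{0}^{7} (11/(r^2 + 1)) · r dr dθ.

Inner integral (in r): ∫_{0}^{7} (11/(r^2 + 1)) · r dr = 11log(50)/2.

Outer integral (in θ): ∫_{0}^{2π} (11log(50)/2) dθ = 11π log(50).

Therefore ∬_D (11/(x^2 + y^2 + 1)) dA = 11π log(50).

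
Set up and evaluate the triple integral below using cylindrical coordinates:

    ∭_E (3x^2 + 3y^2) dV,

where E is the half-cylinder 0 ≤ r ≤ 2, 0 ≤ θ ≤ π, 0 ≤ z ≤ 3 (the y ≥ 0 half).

In cylindrical coordinates, x = r cos(θ), y = r sin(θ), z = z, and dV = r dr dθ dz.

The integrand becomes 3r^2, so

    ∭_E (3x^2 + 3y^2) dV = ∫_{0}^{π} ∫_{0}^{2} ∫_{0}^{3} (3r^2) · r dz dr dθ.

Inner (z): 9r^3.
Middle (r from 0 to 2): 36.
Outer (θ): 36π.

Therefore the triple integral equals 36π.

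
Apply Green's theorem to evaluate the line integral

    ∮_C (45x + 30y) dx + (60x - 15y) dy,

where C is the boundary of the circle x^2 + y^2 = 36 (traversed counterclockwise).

Green's theorem converts the closed line integral into a double integral over the enclosed region D:

    ∮_C P dx + Q dy = ∬_D (∂Q/∂x - ∂P/∂y) dA.

Here P = 45x + 30y, Q = 60x - 15y, so

    ∂Q/∂x = 60,    ∂P/∂y = 30,
    ∂Q/∂x - ∂P/∂y = 30.

D is the region x^2 + y^2 ≤ 36. Evaluating the double integral:

In polar coordinates (x = r cos θ, y = r sin θ, dA = r dr dθ) the integrand becomes 30, so

    ∬_D (30) dA = ∫_0^{2π} ∫_0^{6} (30) · r dr dθ.

Inner (r from 0 to 6): 540.
Outer (θ from 0 to 2π): 1080π.

Therefore ∮_C P dx + Q dy = 1080π.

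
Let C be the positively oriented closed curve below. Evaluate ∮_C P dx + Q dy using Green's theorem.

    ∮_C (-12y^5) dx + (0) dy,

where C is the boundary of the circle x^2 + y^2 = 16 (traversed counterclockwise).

Green's theorem converts the closed line integral into a double integral over the enclosed region D:

    ∮_C P dx + Q dy = ∬_D (∂Q/∂x - ∂P/∂y) dA.

Here P = -12y^5, Q = 0, so

    ∂Q/∂x = 0,    ∂P/∂y = -60y^4,
    ∂Q/∂x - ∂P/∂y = 60y^4.

D is the region x^2 + y^2 ≤ 16. Evaluating the double integral:

In polar coordinates (x = r cos θ, y = r sin θ, dA = r dr dθ) the integrand becomes 60r^4sin(θ)^4, so

    ∬_D (60y^4) dA = ∫_0^{2π} ∫_0^{4} (60r^4sin(θ)^4) · r dr dθ.

Inner (r from 0 to 4): 40960sin(θ)^4.
Outer (θ from 0 to 2π): 30720π.

Therefore ∮_C P dx + Q dy = 30720π.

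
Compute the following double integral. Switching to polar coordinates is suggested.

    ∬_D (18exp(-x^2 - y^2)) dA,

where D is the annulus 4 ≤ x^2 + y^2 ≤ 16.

The region D is 2 ≤ r ≤ 4, 0 ≤ θ ≤ 2π in polar coordinates, where x = r cos(θ), y = r sin(θ), and dA = r dr dθ.

Under the substitution, the integrand becomes 18exp(-r^2), so

    ∬_D (18exp(-x^2 - y^2)) dA = ∫_{0}^{2π} ∫_{2}^{4} (18exp(-r^2)) · r dr dθ.

Inner integral (in r): ∫_{2}^{4} (18exp(-r^2)) · r dr = -(9 - 9exp(12))exp(-16).

Outer integral (in θ): ∫_{0}^{2π} (-(9 - 9exp(12))exp(-16)) dθ = -18π (1 - exp(12))exp(-16).

Therefore ∬_D (18exp(-x^2 - y^2)) dA = -18π (1 - exp(12))exp(-16).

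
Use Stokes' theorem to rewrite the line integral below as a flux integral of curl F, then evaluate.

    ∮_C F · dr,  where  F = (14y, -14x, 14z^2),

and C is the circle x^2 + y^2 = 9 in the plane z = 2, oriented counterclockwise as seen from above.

Let S be the flat disk x^2 + y^2 ≤ 9 in the plane z = 2, with upward unit normal n̂ = ẑ. By Stokes' theorem,

    ∮_C F · dr = ∬_S (∇ × F) · n̂ dS = ∬_D (curl F)_z dA,

where D is the disk x^2 + y^2 ≤ 9.

Compute the curl of F = (14y, -14x, 14z^2):
    (∇ × F)_x = ∂F_z/∂y - ∂F_y/∂z = 0,
    (∇ × F)_y = ∂F_x/∂z - ∂F_z/∂x = 0,
    (∇ × F)_z = ∂F_y/∂x - ∂F_x/∂y = -28.

On z = 2, (curl F)_z = -28.

Convert to polar (x = r cos θ, y = r sin θ, dA = r dr dθ); the integrand becomes -28, so

    ∬_D (curl F)_z dA = ∫_0^{2π} ∫_0^{3} (-28) · r dr dθ.

Inner (r from 0 to 3): -126.
Outer (θ from 0 to 2π): -252π.

Therefore ∮_C F · dr = -252π.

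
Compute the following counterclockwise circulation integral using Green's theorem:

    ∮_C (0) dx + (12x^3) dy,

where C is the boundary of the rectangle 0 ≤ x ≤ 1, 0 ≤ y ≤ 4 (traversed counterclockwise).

Green's theorem converts the closed line integral into a double integral over the enclosed region D:

    ∮_C P dx + Q dy = ∬_D (∂Q/∂x - ∂P/∂y) dA.

Here P = 0, Q = 12x^3, so

    ∂Q/∂x = 36x^2,    ∂P/∂y = 0,
    ∂Q/∂x - ∂P/∂y = 36x^2.

D is the region 0 ≤ x ≤ 1, 0 ≤ y ≤ 4. Evaluating the double integral:

    ∬_D (36x^2) dA = ∫_0^{1} ∫_0^{4} (36x^2) dy dx.

Inner (y from 0 to 4): 144x^2.
Outer (x from 0 to 1): 48.

Therefore ∮_C P dx + Q dy = 48.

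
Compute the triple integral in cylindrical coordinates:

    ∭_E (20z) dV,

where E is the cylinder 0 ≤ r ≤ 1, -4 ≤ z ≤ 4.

In cylindrical coordinates, x = r cos(θ), y = r sin(θ), z = z, and dV = r dr dθ dz.

The integrand becomes 20z, so

    ∭_E (20z) dV = ∫_{0}^{2π} ∫_{0}^{1} ∫_{-4}^{4} (20z) · r dz dr dθ.

Inner (z): 0.
Middle (r from 0 to 1): 0.
Outer (θ): 0.

Therefore the triple integral equals 0.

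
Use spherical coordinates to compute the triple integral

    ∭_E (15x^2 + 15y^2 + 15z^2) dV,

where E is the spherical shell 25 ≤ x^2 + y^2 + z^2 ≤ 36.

In spherical coordinates, x = ρ sin(φ) cos(θ), y = ρ sin(φ) sin(θ), z = ρ cos(φ), and dV = ρ^2 sin(φ) dρ dφ dθ.

The integrand becomes 15ρ^2, so

    ∭_E (15x^2 + 15y^2 + 15z^2) dV = ∫_{0}^{2π} ∫_{0}^{π} ∫_{5}^{6} (15ρ^2) · ρ^2 sin(φ) dρ dφ dθ.

Inner (ρ): 13953sin(φ).
Middle (φ): 27906.
Outer (θ): 55812π.

Therefore the triple integral equals 55812π.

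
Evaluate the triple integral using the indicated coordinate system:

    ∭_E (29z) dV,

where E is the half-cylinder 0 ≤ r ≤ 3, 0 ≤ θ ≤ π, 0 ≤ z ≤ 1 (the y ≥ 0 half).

In cylindrical coordinates, x = r cos(θ), y = r sin(θ), z = z, and dV = r dr dθ dz.

The integrand becomes 29z, so

    ∭_E (29z) dV = ∫_{0}^{π} ∫_{0}^{3} ∫_{0}^{1} (29z) · r dz dr dθ.

Inner (z): 29r/2.
Middle (r from 0 to 3): 261/4.
Outer (θ): 261π/4.

Therefore the triple integral equals 261π/4.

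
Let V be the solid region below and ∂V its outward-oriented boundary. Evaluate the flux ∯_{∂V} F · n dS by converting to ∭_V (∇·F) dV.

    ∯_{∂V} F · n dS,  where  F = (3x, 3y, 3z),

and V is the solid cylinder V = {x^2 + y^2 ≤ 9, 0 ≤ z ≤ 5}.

By the divergence theorem,

    ∯_{∂V} F · n dS = ∭_V (∇ · F) dV.

Compute the divergence:
    ∇ · F = ∂F_x/∂x + ∂F_y/∂y + ∂F_z/∂z = 3 + 3 + 3 = 9.

In cylindrical coordinates, x = r cos(θ), y = r sin(θ), z = z, dV = r dr dθ dz, with 0 ≤ r ≤ 3, 0 ≤ θ ≤ 2π, 0 ≤ z ≤ 5.

The integrand, after substitution and multiplying by the volume element, becomes (9) · r, so

    ∭_V (∇·F) dV = ∫_0^{2π} ∫_0^{3} ∫_0^{5} (9) · r dz dr dθ.

Inner (z from 0 to 5): 45r.
Middle (r from 0 to 3): 405/2.
Outer (θ from 0 to 2π): 405π.

Therefore ∯_{∂V} F · n dS = 405π.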